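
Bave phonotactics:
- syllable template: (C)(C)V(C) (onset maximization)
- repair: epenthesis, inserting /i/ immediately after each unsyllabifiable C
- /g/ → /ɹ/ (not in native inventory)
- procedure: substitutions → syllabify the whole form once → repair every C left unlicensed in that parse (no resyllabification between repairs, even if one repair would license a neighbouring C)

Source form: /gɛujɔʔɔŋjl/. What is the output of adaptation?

ɹɛujɔʔɔŋjili

Substitution: /g/ → /ɹ/, giving /ɹɛujɔʔɔŋjl/.
Syllabifying with onset maximization leaves /j/, /l/ stranded (at most one coda consonant is licensed; onsets may contain at most 2 consonants).
Epenthesis after each stranded consonant: /j/ → /ji/, /l/ → /li/.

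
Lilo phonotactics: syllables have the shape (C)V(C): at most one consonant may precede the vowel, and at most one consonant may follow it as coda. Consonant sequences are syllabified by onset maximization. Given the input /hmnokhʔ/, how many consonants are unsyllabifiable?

Syllabifying with onset maximization leaves /h/, /m/, /h/, /ʔ/ stranded (at most one coda consonant is licensed; onsets are limited to one consonant).

4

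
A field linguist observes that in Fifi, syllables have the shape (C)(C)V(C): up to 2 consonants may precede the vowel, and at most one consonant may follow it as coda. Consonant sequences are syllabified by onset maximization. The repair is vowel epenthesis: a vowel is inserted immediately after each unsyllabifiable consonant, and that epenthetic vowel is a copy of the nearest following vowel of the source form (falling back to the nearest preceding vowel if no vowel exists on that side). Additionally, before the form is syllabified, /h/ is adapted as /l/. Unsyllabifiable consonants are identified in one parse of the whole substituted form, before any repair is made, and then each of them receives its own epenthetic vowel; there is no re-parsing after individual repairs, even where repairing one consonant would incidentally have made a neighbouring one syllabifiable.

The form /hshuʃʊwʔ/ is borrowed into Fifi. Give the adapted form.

Substitution: /h/ → /l/, giving /lsluʃʊwʔ/.
Under (C)(C)V(C), the unsyllabifiable consonants are /l/, /ʔ/ (at most one coda consonant is licensed; onsets may contain at most 2 consonants).
Inserting the epenthetic vowel yields /l/ → /lu/, /ʔ/ → /ʔʊ/.

lusluʃʊwʔʊ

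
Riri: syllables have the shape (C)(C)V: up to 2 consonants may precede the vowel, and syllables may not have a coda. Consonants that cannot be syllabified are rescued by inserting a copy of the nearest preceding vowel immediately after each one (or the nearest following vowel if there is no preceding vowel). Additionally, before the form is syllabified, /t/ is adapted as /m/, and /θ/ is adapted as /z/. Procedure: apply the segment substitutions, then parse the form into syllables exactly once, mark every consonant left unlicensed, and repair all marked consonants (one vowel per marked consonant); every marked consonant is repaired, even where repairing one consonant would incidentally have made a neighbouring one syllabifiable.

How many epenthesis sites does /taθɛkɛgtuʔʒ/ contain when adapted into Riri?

After substitution the input is /mazɛkɛgmuʔʒ/.
The unsyllabifiable consonants are /ʔ/, /ʒ/; each receives one epenthetic vowel.

2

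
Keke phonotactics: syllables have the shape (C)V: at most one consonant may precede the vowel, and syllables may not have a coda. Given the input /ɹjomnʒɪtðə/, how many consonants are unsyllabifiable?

The consonants /ɹ/, /m/, /n/, /t/ cannot be parsed into a legal (C)V syllable (no codas are permitted; onsets are limited to one consonant).

4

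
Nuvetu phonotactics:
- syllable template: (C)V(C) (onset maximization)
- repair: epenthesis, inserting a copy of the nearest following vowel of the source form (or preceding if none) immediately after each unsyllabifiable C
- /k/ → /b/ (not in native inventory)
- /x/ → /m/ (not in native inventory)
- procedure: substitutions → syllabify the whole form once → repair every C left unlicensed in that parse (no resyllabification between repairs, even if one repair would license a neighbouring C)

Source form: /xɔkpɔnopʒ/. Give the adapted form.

Substitution: /x/ → /m/, /k/ → /b/, giving /mɔbpɔnopʒ/.
The consonants /ʒ/ cannot be parsed into a legal (C)V(C) syllable (at most one coda consonant is licensed; onsets are limited to one consonant).
Epenthesis after each stranded consonant: /ʒ/ → /ʒo/.

mɔbpɔnopʒo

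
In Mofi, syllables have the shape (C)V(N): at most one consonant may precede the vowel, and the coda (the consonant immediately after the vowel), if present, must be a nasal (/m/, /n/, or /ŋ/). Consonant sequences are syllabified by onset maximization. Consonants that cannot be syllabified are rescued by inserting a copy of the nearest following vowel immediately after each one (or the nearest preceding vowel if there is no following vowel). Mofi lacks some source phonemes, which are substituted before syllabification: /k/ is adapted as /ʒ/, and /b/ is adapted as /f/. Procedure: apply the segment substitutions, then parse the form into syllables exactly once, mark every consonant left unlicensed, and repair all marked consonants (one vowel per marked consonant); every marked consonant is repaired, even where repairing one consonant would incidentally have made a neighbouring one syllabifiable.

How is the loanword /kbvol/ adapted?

ʒofovolo

Substitution: /k/ → /ʒ/, /b/ → /f/, giving /ʒfvol/.
Syllabifying with onset maximization leaves /ʒ/, /f/, /l/ stranded (only a nasal (/m/, /n/, or /ŋ/) is licensed in coda position; onsets are limited to one consonant).
Epenthesis after each stranded consonant: /ʒ/ → /ʒo/, /f/ → /fo/, /l/ → /lo/.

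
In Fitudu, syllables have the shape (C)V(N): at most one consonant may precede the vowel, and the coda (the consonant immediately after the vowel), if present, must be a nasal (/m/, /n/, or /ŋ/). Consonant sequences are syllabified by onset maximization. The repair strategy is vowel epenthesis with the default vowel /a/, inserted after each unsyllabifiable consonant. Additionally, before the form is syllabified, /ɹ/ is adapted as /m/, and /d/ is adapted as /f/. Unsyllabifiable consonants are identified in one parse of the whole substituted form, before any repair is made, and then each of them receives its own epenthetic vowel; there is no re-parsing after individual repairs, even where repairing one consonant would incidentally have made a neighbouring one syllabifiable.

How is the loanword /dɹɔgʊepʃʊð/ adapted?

famɔgʊepaʃʊða

Substitution: /d/ → /f/, /ɹ/ → /m/, giving /fmɔgʊepʃʊð/.
The consonants /f/, /p/, /ð/ cannot be parsed into a legal (C)V(N) syllable (only a nasal (/m/, /n/, or /ŋ/) is licensed in coda position; onsets are limited to one consonant).
Each unlicensed consonant becomes the onset of a new syllable: /f/ → /fa/, /p/ → /pa/, /ð/ → /ða/.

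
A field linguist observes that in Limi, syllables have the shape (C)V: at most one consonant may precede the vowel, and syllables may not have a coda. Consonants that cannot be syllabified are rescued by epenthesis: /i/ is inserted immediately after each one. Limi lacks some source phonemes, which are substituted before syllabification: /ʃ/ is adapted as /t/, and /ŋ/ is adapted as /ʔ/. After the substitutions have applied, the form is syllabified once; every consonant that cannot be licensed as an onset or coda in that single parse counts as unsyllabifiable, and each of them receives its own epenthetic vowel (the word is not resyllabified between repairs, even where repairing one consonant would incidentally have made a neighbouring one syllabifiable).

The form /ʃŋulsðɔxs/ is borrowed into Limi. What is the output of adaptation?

tiʔulisiðɔxisi

Substitution: /ʃ/ → /t/, /ŋ/ → /ʔ/, giving /tʔulsðɔxs/.
Syllabifying with onset maximization leaves /t/, /l/, /s/, /x/, /s/ stranded (no codas are permitted; onsets are limited to one consonant).
Inserting the epenthetic vowel yields /t/ → /ti/, /l/ → /li/, /s/ → /si/, /x/ → /xi/, /s/ → /si/.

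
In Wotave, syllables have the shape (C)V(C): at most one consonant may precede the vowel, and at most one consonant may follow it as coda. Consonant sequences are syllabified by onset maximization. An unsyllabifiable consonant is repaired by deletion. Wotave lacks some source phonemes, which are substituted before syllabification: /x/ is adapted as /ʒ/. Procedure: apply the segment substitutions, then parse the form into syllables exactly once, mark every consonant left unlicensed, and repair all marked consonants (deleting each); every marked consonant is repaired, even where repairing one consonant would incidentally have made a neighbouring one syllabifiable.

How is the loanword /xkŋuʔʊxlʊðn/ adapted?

ŋuʔʊʒlʊð

Substitution: /x/ → /ʒ/, giving /ʒkŋuʔʊʒlʊðn/.
Under (C)V(C), the unsyllabifiable consonants are /ʒ/, /k/, /n/ (at most one coda consonant is licensed; onsets are limited to one consonant).
Deletion applies to /ʒ/, /k/, /n/.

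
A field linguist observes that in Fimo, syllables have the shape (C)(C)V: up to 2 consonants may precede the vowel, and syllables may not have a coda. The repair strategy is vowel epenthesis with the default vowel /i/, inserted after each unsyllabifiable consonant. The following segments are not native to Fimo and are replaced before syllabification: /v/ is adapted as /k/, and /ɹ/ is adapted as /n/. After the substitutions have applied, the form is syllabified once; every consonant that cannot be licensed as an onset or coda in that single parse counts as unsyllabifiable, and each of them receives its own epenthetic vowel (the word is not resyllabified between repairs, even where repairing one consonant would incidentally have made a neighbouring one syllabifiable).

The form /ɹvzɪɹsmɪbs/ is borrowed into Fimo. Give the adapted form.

Substitution: /ɹ/ → /n/, /v/ → /k/, giving /nkzɪnsmɪbs/.
Under (C)(C)V, the unsyllabifiable consonants are /n/, /n/, /b/, /s/ (no codas are permitted; onsets may contain at most 2 consonants).
Inserting the epenthetic vowel yields /n/ → /ni/, /n/ → /ni/, /b/ → /bi/, /s/ → /si/.

nikzɪnismɪbisi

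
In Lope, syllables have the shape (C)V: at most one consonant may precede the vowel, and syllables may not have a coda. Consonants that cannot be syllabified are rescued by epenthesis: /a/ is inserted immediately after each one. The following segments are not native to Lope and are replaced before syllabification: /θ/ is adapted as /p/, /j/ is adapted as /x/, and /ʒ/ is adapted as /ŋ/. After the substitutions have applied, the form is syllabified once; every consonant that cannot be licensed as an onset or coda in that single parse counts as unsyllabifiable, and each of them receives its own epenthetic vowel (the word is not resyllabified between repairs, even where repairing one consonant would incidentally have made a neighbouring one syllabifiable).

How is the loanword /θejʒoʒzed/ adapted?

pexaŋoŋazeda

Substitution: /θ/ → /p/, /j/ → /x/, /ʒ/ → /ŋ/, giving /pexŋoŋzed/.
Under (C)V, the unsyllabifiable consonants are /x/, /ŋ/, /d/ (no codas are permitted; onsets are limited to one consonant).
Epenthesis after each stranded consonant: /x/ → /xa/, /ŋ/ → /ŋa/, /d/ → /da/.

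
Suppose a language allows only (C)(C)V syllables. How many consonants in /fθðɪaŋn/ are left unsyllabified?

Syllabifying with onset maximization leaves /f/, /ŋ/, /n/ stranded (no codas are permitted; onsets may contain at most 2 consonants).

3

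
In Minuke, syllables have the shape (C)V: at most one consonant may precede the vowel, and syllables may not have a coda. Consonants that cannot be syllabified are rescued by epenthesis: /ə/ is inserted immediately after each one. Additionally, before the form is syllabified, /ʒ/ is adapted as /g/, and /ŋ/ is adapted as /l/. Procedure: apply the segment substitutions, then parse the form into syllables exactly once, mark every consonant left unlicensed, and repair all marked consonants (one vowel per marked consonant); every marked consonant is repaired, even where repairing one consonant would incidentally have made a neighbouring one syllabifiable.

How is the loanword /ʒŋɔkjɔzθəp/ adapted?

Substitution: /ʒ/ → /g/, /ŋ/ → /l/, giving /glɔkjɔzθəp/.
Under (C)V, the unsyllabifiable consonants are /g/, /k/, /z/, /p/ (no codas are permitted; onsets are limited to one consonant).
Inserting the epenthetic vowel yields /g/ → /gə/, /k/ → /kə/, /z/ → /zə/, /p/ → /pə/.

gəlɔkəjɔzəθəpə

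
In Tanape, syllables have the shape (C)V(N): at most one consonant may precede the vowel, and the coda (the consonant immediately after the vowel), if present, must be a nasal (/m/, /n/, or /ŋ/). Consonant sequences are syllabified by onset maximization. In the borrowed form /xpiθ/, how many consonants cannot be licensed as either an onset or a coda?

Syllabifying with onset maximization leaves /x/, /θ/ stranded (only a nasal (/m/, /n/, or /ŋ/) is licensed in coda position; onsets are limited to one consonant).

2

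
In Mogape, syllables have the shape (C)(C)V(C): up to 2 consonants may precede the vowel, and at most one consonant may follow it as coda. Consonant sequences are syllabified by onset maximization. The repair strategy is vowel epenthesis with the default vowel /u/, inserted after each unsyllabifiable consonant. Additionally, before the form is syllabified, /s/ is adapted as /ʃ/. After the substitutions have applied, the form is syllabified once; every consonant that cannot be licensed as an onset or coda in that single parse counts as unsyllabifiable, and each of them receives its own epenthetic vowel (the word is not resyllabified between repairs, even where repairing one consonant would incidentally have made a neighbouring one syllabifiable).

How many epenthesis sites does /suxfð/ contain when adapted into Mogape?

2

After substitution the input is /ʃuxfð/.
The unsyllabifiable consonants are /f/, /ð/; each receives one epenthetic vowel.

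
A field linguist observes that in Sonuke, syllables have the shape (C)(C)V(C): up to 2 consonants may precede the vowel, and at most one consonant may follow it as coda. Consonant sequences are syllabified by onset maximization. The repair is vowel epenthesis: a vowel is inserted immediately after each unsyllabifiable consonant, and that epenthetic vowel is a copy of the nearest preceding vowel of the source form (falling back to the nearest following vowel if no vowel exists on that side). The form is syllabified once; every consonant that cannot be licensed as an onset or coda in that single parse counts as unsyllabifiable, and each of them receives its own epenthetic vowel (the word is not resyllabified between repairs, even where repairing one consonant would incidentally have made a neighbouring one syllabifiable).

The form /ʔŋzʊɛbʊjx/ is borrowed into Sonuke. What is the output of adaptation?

ʔʊŋzʊɛbʊjxʊ

Under (C)(C)V(C), the unsyllabifiable consonants are /ʔ/, /x/ (at most one coda consonant is licensed; onsets may contain at most 2 consonants).
Each unlicensed consonant becomes the onset of a new syllable: /ʔ/ → /ʔʊ/, /x/ → /xʊ/.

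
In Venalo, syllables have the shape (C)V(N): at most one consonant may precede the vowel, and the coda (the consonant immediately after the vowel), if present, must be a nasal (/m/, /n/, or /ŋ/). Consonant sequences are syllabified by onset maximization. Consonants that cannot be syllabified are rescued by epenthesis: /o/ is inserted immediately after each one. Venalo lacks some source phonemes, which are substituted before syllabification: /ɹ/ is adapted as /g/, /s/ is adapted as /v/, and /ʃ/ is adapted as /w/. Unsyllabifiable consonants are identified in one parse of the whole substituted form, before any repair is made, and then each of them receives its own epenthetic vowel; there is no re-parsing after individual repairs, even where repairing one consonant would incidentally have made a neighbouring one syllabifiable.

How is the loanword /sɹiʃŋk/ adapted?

vogiwoŋoko

Substitution: /s/ → /v/, /ɹ/ → /g/, /ʃ/ → /w/, giving /vgiwŋk/.
The consonants /v/, /w/, /ŋ/, /k/ cannot be parsed into a legal (C)V(N) syllable (only a nasal (/m/, /n/, or /ŋ/) is licensed in coda position; onsets are limited to one consonant).
Each unlicensed consonant becomes the onset of a new syllable: /v/ → /vo/, /w/ → /wo/, /ŋ/ → /ŋo/, /k/ → /ko/.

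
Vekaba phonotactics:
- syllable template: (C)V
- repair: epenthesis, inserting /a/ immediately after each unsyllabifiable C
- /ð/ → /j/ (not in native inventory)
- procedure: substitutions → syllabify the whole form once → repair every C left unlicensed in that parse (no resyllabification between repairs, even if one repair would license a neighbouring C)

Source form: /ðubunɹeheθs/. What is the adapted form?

Substitution: /ð/ → /j/, giving /jubunɹeheθs/.
Under (C)V, the unsyllabifiable consonants are /n/, /θ/, /s/ (no codas are permitted; onsets are limited to one consonant).
Epenthesis after each stranded consonant: /n/ → /na/, /θ/ → /θa/, /s/ → /sa/.

jubunaɹeheθasa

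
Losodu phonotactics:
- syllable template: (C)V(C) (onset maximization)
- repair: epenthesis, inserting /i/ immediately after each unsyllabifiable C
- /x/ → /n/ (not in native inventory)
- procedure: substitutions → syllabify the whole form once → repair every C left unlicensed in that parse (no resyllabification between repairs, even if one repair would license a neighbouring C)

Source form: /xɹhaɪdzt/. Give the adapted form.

Substitution: /x/ → /n/, giving /nɹhaɪdzt/.
Under (C)V(C), the unsyllabifiable consonants are /n/, /ɹ/, /z/, /t/ (at most one coda consonant is licensed; onsets are limited to one consonant).
Epenthesis after each stranded consonant: /n/ → /ni/, /ɹ/ → /ɹi/, /z/ → /zi/, /t/ → /ti/.

niɹihaɪdziti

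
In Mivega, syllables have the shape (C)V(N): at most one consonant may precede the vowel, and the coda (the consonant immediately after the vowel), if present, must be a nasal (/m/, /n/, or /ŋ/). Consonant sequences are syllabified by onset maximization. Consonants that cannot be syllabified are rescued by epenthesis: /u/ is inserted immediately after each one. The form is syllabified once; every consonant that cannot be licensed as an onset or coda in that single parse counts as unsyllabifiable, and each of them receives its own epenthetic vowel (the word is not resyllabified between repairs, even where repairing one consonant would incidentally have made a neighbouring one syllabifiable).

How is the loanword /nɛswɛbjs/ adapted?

nɛsuwɛbujusu

Under (C)V(N), the unsyllabifiable consonants are /s/, /b/, /j/, /s/ (only a nasal (/m/, /n/, or /ŋ/) is licensed in coda position; onsets are limited to one consonant).
Inserting the epenthetic vowel yields /s/ → /su/, /b/ → /bu/, /j/ → /ju/, /s/ → /su/.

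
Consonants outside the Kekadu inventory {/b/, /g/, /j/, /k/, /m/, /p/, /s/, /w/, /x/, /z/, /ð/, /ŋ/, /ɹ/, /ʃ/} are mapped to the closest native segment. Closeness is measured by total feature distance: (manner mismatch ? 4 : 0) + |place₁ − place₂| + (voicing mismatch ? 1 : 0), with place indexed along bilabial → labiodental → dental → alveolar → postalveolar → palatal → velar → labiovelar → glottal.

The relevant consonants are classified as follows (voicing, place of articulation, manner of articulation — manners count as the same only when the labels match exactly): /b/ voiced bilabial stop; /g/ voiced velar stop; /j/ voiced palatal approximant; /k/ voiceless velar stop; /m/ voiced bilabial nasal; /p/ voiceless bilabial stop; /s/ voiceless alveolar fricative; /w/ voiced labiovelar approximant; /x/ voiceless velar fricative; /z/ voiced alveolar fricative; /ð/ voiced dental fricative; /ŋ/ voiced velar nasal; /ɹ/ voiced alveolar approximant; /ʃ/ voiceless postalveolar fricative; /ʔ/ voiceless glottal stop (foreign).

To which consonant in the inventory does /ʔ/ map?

/k/ is closest: same manner (stop), place distance 2 (glottal→velar), same voicing; total 2. Next closest is /g/ at distance 3.

k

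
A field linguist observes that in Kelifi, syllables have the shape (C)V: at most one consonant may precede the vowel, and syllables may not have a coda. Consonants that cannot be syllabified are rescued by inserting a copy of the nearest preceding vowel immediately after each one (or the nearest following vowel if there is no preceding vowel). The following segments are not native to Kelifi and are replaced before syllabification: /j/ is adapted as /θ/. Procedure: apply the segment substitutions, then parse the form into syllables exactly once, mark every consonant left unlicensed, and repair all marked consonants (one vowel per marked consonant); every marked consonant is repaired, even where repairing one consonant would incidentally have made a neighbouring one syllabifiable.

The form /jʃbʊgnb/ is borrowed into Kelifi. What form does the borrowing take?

Substitution: /j/ → /θ/, giving /θʃbʊgnb/.
Syllabifying with onset maximization leaves /θ/, /ʃ/, /g/, /n/, /b/ stranded (no codas are permitted; onsets are limited to one consonant).
Each unlicensed consonant becomes the onset of a new syllable: /θ/ → /θʊ/, /ʃ/ → /ʃʊ/, /g/ → /gʊ/, /n/ → /nʊ/, /b/ → /bʊ/.

θʊʃʊbʊgʊnʊbʊ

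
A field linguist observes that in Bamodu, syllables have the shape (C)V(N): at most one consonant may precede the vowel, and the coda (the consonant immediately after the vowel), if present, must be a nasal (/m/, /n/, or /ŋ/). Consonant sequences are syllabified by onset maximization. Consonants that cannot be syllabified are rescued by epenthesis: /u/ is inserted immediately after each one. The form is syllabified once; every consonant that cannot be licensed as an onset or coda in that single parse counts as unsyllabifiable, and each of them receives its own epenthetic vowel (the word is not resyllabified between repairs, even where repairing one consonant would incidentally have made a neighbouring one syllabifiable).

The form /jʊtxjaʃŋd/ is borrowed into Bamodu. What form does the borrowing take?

jʊtuxujaʃuŋudu

Syllabifying with onset maximization leaves /t/, /x/, /ʃ/, /ŋ/, /d/ stranded (only a nasal (/m/, /n/, or /ŋ/) is licensed in coda position; onsets are limited to one consonant).
Epenthesis after each stranded consonant: /t/ → /tu/, /x/ → /xu/, /ʃ/ → /ʃu/, /ŋ/ → /ŋu/, /d/ → /du/.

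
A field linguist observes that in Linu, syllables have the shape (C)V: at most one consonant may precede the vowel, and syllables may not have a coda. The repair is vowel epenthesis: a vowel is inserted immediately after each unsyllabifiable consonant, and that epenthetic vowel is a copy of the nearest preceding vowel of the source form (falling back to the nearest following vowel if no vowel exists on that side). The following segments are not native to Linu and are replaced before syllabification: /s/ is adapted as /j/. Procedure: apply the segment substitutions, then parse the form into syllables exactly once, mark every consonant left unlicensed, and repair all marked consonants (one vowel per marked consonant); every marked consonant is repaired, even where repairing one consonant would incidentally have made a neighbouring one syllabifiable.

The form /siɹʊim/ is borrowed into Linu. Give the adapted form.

Substitution: /s/ → /j/, giving /jiɹʊim/.
Syllabifying with onset maximization leaves /m/ stranded (no codas are permitted; onsets are limited to one consonant).
Epenthesis after each stranded consonant: /m/ → /mi/.

jiɹʊimi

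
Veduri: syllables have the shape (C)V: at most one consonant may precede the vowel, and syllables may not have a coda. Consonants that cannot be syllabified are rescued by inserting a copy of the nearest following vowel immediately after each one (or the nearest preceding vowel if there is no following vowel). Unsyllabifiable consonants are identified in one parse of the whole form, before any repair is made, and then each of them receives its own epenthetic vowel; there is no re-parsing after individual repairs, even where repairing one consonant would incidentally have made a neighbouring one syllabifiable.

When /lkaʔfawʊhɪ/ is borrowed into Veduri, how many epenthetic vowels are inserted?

2

The unsyllabifiable consonants are /l/, /ʔ/; each receives one epenthetic vowel.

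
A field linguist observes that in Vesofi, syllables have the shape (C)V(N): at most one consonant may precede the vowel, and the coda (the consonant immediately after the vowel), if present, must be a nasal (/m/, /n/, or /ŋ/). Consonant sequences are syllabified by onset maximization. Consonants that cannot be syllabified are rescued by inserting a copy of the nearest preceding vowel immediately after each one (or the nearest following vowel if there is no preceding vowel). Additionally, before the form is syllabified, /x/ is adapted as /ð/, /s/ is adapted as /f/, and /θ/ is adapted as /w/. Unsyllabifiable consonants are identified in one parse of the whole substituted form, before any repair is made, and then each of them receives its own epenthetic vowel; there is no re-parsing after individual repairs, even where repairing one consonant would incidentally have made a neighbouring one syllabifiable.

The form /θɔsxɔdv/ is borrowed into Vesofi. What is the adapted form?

wɔfɔðɔdɔvɔ

Substitution: /θ/ → /w/, /s/ → /f/, /x/ → /ð/, giving /wɔfðɔdv/.
Syllabifying with onset maximization leaves /f/, /d/, /v/ stranded (only a nasal (/m/, /n/, or /ŋ/) is licensed in coda position; onsets are limited to one consonant).
Inserting the epenthetic vowel yields /f/ → /fɔ/, /d/ → /dɔ/, /v/ → /vɔ/.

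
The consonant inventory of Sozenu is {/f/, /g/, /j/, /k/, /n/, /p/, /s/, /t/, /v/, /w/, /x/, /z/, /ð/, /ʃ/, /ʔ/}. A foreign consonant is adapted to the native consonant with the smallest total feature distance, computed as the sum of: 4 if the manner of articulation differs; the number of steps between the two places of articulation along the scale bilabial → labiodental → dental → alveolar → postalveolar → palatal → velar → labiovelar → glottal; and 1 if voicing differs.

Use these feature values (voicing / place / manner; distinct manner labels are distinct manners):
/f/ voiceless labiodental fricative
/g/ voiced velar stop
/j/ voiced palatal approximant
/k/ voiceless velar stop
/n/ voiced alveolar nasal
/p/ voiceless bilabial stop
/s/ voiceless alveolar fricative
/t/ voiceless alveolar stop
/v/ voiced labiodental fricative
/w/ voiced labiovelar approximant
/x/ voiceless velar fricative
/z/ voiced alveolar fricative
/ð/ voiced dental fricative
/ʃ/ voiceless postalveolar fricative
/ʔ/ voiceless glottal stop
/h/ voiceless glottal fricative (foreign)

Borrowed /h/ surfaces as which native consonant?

x

/x/ is closest: same manner (fricative), place distance 2 (glottal→velar), same voicing; total 2. Next closest is /ʃ/ at distance 4.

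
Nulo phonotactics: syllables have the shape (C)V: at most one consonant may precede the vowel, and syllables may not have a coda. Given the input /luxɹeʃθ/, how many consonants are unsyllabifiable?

3

The consonants /x/, /ʃ/, /θ/ cannot be parsed into a legal (C)V syllable (no codas are permitted; onsets are limited to one consonant).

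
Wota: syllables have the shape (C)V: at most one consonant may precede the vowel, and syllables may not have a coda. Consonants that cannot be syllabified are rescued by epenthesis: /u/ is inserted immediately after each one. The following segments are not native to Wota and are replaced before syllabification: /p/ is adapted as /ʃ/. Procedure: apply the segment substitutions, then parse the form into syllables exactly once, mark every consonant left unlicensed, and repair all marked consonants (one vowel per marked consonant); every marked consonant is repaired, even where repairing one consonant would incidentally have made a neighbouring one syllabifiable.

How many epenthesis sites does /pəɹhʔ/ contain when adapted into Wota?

After substitution the input is /ʃəɹhʔ/.
The unsyllabifiable consonants are /ɹ/, /h/, /ʔ/; each receives one epenthetic vowel.

3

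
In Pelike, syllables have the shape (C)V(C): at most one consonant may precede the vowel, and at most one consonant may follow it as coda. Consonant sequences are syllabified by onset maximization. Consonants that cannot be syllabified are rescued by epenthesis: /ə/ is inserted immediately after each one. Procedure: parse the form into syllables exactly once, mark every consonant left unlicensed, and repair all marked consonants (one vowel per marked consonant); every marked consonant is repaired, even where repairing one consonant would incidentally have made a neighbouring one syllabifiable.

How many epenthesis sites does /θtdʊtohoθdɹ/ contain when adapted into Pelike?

4

The unsyllabifiable consonants are /θ/, /t/, /d/, /ɹ/; each receives one epenthetic vowel.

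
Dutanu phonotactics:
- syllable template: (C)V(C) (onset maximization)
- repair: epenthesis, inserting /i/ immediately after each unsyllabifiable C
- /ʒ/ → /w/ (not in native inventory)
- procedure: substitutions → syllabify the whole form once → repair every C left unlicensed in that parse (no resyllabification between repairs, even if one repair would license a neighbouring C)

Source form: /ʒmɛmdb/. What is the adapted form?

wimɛmdibi

Substitution: /ʒ/ → /w/, giving /wmɛmdb/.
Under (C)V(C), the unsyllabifiable consonants are /w/, /d/, /b/ (at most one coda consonant is licensed; onsets are limited to one consonant).
Inserting the epenthetic vowel yields /w/ → /wi/, /d/ → /di/, /b/ → /bi/.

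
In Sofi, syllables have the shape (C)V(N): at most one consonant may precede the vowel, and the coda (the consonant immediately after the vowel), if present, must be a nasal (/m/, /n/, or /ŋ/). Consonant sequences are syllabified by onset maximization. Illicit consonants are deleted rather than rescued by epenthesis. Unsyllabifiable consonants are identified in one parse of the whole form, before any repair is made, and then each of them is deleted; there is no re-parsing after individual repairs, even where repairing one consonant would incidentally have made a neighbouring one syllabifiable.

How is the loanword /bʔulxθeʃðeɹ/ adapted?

ʔuθeðe

Syllabifying with onset maximization leaves /b/, /l/, /x/, /ʃ/, /ɹ/ stranded (only a nasal (/m/, /n/, or /ŋ/) is licensed in coda position; onsets are limited to one consonant).
Deleting the stranded consonants removes /b/, /l/, /x/, /ʃ/, /ɹ/.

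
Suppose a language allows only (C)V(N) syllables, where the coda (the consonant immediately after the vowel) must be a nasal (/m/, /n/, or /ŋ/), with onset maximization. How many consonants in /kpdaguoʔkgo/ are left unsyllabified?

Under (C)V(N), the unsyllabifiable consonants are /k/, /p/, /ʔ/, /k/ (only a nasal (/m/, /n/, or /ŋ/) is licensed in coda position; onsets are limited to one consonant).

4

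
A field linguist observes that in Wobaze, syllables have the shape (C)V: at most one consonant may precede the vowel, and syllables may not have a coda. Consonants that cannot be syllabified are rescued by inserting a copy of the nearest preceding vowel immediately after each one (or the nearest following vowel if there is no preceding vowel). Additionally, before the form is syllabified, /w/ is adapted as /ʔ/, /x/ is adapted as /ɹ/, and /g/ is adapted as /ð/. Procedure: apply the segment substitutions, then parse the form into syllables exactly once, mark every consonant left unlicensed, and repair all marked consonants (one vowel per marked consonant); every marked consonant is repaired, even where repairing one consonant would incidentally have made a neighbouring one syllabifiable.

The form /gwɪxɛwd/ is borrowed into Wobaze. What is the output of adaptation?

ðɪʔɪɹɛʔɛdɛ

Substitution: /g/ → /ð/, /w/ → /ʔ/, /x/ → /ɹ/, giving /ðʔɪɹɛʔd/.
Syllabifying with onset maximization leaves /ð/, /ʔ/, /d/ stranded (no codas are permitted; onsets are limited to one consonant).
Inserting the epenthetic vowel yields /ð/ → /ðɪ/, /ʔ/ → /ʔɛ/, /d/ → /dɛ/.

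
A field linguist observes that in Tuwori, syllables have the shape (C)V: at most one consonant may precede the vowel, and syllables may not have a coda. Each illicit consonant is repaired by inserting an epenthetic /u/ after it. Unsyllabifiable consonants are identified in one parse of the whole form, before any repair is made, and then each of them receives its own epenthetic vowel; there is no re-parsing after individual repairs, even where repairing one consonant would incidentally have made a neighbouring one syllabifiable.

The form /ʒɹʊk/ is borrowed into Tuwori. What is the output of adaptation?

ʒuɹʊku

The consonants /ʒ/, /k/ cannot be parsed into a legal (C)V syllable (no codas are permitted; onsets are limited to one consonant).
Epenthesis after each stranded consonant: /ʒ/ → /ʒu/, /k/ → /ku/.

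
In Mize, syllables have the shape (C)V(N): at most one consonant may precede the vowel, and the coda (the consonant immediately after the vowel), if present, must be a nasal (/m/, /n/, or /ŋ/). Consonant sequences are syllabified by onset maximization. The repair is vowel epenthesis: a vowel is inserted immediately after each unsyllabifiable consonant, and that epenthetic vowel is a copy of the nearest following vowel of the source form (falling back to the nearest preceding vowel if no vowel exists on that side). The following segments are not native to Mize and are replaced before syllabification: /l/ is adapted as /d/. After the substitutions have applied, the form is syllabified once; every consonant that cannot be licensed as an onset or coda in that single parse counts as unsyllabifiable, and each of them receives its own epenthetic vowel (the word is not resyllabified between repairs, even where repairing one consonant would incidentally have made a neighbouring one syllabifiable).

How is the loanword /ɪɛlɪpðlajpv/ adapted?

Substitution: /l/ → /d/, giving /ɪɛdɪpðdajpv/.
Syllabifying with onset maximization leaves /p/, /ð/, /j/, /p/, /v/ stranded (only a nasal (/m/, /n/, or /ŋ/) is licensed in coda position; onsets are limited to one consonant).
Epenthesis after each stranded consonant: /p/ → /pa/, /ð/ → /ða/, /j/ → /ja/, /p/ → /pa/, /v/ → /va/.

ɪɛdɪpaðadajapava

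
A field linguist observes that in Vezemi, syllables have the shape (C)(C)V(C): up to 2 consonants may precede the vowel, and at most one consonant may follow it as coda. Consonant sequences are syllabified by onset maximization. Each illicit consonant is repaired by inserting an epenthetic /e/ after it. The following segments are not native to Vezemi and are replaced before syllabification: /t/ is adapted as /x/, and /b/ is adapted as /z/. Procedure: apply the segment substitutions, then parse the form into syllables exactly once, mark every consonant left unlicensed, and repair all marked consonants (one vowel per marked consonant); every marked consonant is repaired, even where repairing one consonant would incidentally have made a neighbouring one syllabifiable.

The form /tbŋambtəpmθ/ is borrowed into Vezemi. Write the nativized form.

Substitution: /t/ → /x/, /b/ → /z/, giving /xzŋamzxəpmθ/.
Under (C)(C)V(C), the unsyllabifiable consonants are /x/, /m/, /θ/ (at most one coda consonant is licensed; onsets may contain at most 2 consonants).
Inserting the epenthetic vowel yields /x/ → /xe/, /m/ → /me/, /θ/ → /θe/.

xezŋamzxəpmeθe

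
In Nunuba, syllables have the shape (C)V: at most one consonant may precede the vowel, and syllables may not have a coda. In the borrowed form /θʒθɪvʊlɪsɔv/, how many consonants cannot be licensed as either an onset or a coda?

3

Syllabifying with onset maximization leaves /θ/, /ʒ/, /v/ stranded (no codas are permitted; onsets are limited to one consonant).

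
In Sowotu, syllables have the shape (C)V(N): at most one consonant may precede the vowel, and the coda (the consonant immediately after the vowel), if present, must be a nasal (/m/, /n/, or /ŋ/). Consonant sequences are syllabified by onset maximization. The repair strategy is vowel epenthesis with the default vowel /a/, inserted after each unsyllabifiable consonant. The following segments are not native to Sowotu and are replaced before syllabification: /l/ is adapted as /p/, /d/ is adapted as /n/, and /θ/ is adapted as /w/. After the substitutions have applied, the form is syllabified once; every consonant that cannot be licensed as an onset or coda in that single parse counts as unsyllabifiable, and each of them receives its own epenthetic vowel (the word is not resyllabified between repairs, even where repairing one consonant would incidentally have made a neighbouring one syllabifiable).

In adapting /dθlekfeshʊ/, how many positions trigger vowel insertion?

After substitution the input is /nwpekfeshʊ/.
The unsyllabifiable consonants are /n/, /w/, /k/, /s/; each receives one epenthetic vowel.

4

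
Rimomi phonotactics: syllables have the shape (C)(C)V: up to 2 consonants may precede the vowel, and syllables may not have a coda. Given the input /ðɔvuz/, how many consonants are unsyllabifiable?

The consonants /z/ cannot be parsed into a legal (C)(C)V syllable (no codas are permitted; onsets may contain at most 2 consonants).

1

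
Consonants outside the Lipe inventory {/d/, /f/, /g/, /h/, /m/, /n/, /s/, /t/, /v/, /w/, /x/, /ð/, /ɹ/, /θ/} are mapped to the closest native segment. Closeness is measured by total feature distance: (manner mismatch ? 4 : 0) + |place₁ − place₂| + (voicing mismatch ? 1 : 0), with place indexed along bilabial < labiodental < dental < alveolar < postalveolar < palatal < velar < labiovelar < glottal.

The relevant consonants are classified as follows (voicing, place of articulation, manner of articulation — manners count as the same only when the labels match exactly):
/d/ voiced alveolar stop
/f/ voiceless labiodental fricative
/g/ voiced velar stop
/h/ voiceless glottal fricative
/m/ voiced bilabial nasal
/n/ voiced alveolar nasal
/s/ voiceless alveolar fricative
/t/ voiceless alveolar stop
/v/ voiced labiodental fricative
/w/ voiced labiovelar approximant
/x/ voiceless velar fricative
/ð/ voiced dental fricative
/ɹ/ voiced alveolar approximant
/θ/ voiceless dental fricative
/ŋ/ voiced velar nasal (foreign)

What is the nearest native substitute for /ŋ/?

n

/n/ is closest: same manner (nasal), place distance 3 (velar→alveolar), same voicing; total 3. Next closest is /g/ at distance 4.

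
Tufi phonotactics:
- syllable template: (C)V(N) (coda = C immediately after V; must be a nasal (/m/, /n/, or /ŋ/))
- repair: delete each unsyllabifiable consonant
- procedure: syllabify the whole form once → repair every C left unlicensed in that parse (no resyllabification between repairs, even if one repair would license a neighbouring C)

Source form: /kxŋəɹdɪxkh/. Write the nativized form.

ŋədɪ

Under (C)V(N), the unsyllabifiable consonants are /k/, /x/, /ɹ/, /x/, /k/, /h/ (only a nasal (/m/, /n/, or /ŋ/) is licensed in coda position; onsets are limited to one consonant).
Deletion applies to /k/, /x/, /ɹ/, /x/, /k/, /h/.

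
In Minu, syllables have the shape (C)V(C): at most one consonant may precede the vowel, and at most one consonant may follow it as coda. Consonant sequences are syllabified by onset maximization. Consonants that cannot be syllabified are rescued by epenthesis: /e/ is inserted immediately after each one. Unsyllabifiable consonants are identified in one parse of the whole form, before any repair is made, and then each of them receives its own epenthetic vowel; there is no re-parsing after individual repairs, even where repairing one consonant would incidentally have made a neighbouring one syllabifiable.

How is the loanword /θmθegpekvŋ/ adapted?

The consonants /θ/, /m/, /v/, /ŋ/ cannot be parsed into a legal (C)V(C) syllable (at most one coda consonant is licensed; onsets are limited to one consonant).
Each unlicensed consonant becomes the onset of a new syllable: /θ/ → /θe/, /m/ → /me/, /v/ → /ve/, /ŋ/ → /ŋe/.

θemeθegpekveŋe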